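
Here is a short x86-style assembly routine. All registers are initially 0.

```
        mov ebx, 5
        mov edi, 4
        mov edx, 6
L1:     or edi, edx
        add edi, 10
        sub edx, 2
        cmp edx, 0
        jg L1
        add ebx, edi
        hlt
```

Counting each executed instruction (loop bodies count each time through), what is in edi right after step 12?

mov ebx, 5 → ebx=5
mov edi, 4 → edi=4
mov edx, 6 → edx=6
or edi, edx → edi=4|6=6
add edi, 10 → edi=6+10=16
sub edx, 2 → edx=6-2=4
cmp edx, 0  (cmp 4,0)
jg L1: taken
or edi, edx → edi=16|4=20
add edi, 10 → edi=20+10=30
sub edx, 2 → edx=4-2=2
cmp edx, 0  (cmp 2,0)
After step 12: edi = 30.

30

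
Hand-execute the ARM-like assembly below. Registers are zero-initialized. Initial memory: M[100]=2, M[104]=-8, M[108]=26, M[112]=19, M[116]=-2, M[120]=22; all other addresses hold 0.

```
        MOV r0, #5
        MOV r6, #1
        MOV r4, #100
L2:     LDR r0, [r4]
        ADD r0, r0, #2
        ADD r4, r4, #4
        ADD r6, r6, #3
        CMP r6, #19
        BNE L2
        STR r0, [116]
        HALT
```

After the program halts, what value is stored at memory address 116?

MOV r0, #5 → r0=5
MOV r6, #1 → r6=1
MOV r4, #100 → r4=100
LDR r0, [r4] → r0=M[100]=2
ADD r0, r0, #2 → r0=2+2=4
ADD r4, r4, #4 → r4=100+4=104
ADD r6, r6, #3 → r6=1+3=4
CMP r6, #19  (cmp 4,19)
BNE L2: taken
LDR r0, [r4] → r0=M[104]=-8
ADD r0, r0, #2 → r0=(-8)+2=-6
ADD r4, r4, #4 → r4=104+4=108
ADD r6, r6, #3 → r6=4+3=7
CMP r6, #19  (cmp 7,19)
BNE L2: taken
LDR r0, [r4] → r0=M[108]=26
ADD r0, r0, #2 → r0=26+2=28
ADD r4, r4, #4 → r4=108+4=112
ADD r6, r6, #3 → r6=7+3=10
CMP r6, #19  (cmp 10,19)
BNE L2: taken
LDR r0, [r4] → r0=M[112]=19
ADD r0, r0, #2 → r0=19+2=21
ADD r4, r4, #4 → r4=112+4=116
ADD r6, r6, #3 → r6=10+3=13
CMP r6, #19  (cmp 13,19)
BNE L2: taken
LDR r0, [r4] → r0=M[116]=-2
ADD r0, r0, #2 → r0=(-2)+2=0
ADD r4, r4, #4 → r4=116+4=120
ADD r6, r6, #3 → r6=13+3=16
CMP r6, #19  (cmp 16,19)
BNE L2: taken
LDR r0, [r4] → r0=M[120]=22
ADD r0, r0, #2 → r0=22+2=24
ADD r4, r4, #4 → r4=120+4=124
ADD r6, r6, #3 → r6=16+3=19
CMP r6, #19  (cmp 19,19)
BNE L2: not taken
STR r0, [116] → M[116]=24
halt.

24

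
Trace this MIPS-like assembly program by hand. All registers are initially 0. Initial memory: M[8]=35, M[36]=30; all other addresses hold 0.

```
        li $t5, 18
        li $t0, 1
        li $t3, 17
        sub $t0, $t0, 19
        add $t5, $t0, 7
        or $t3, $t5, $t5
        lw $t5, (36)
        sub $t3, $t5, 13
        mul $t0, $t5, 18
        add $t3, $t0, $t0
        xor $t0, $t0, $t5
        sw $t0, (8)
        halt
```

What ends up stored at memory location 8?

$t5=18
$t0=1
$t3=17
$t0=1-19=-18
$t5=(-18)+7=-11
$t3=(-11)|(-11)=-11
$t5=M[36]=30
$t3=30-13=17
$t0=30*18=540
$t3=540+540=1080
$t0=540^30=514
sw $t0, (8) → M[8]=514
halt.

514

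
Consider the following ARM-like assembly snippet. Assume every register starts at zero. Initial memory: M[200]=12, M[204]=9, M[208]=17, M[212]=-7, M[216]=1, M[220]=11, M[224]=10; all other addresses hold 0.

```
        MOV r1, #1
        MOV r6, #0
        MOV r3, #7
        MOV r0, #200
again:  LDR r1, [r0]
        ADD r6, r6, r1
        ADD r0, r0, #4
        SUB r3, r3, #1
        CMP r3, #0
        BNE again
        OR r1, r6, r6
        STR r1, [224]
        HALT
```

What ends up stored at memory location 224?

53

after MOV r1, #1: r1=1
after MOV r6, #0: r6=0
after MOV r3, #7: r3=7
after MOV r0, #200: r0=200
after LDR r1, [r0]: r1=M[200]=12
after ADD r6, r6, r1: r6=0+12=12
after ADD r0, r0, #4: r0=200+4=204
after SUB r3, r3, #1: r3=7-1=6
CMP r3, #0  (cmp 6,0)
BNE again: taken
after LDR r1, [r0]: r1=M[204]=9
after ADD r6, r6, r1: r6=12+9=21
after ADD r0, r0, #4: r0=204+4=208
after SUB r3, r3, #1: r3=6-1=5
CMP r3, #0  (cmp 5,0)
BNE again: taken
after LDR r1, [r0]: r1=M[208]=17
after ADD r6, r6, r1: r6=21+17=38
after ADD r0, r0, #4: r0=208+4=212
after SUB r3, r3, #1: r3=5-1=4
CMP r3, #0  (cmp 4,0)
BNE again: taken
after LDR r1, [r0]: r1=M[212]=-7
after ADD r6, r6, r1: r6=38+(-7)=31
after ADD r0, r0, #4: r0=212+4=216
after SUB r3, r3, #1: r3=4-1=3
CMP r3, #0  (cmp 3,0)
BNE again: taken
after LDR r1, [r0]: r1=M[216]=1
after ADD r6, r6, r1: r6=31+1=32
after ADD r0, r0, #4: r0=216+4=220
after SUB r3, r3, #1: r3=3-1=2
CMP r3, #0  (cmp 2,0)
BNE again: taken
after LDR r1, [r0]: r1=M[220]=11
after ADD r6, r6, r1: r6=32+11=43
after ADD r0, r0, #4: r0=220+4=224
after SUB r3, r3, #1: r3=2-1=1
CMP r3, #0  (cmp 1,0)
BNE again: taken
after LDR r1, [r0]: r1=M[224]=10
after ADD r6, r6, r1: r6=43+10=53
after ADD r0, r0, #4: r0=224+4=228
after SUB r3, r3, #1: r3=1-1=0
CMP r3, #0  (cmp 0,0)
BNE again: not taken
after OR r1, r6, r6: r1=53|53=53
STR r1, [224] → M[224]=53
halt.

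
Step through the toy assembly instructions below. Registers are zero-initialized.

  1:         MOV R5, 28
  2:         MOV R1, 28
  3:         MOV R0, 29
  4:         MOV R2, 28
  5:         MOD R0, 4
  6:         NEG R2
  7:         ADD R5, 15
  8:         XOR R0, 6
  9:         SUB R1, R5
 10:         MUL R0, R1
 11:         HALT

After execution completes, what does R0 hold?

-105

MOV R5, 28 → R5=28
MOV R1, 28 → R1=28
MOV R0, 29 → R0=29
MOV R2, 28 → R2=28
MOD R0, 4 → R0=29%4=1
NEG R2 → R2=-(28)=-28
ADD R5, 15 → R5=28+15=43
XOR R0, 6 → R0=1^6=7
SUB R1, R5 → R1=28-43=-15
MUL R0, R1 → R0=7*(-15)=-105
halt.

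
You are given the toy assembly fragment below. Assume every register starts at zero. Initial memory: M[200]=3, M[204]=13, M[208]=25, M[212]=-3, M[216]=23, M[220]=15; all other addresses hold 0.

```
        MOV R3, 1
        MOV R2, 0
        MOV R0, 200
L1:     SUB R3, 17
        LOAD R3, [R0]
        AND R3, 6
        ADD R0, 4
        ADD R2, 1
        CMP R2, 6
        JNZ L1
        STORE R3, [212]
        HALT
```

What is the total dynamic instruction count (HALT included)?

47

MOV R3, 1 → R3=1
MOV R2, 0 → R2=0
MOV R0, 200 → R0=200
SUB R3, 17 → R3=1-17=-16
LOAD R3, [R0] → R3=M[200]=3
AND R3, 6 → R3=3&6=2
ADD R0, 4 → R0=200+4=204
ADD R2, 1 → R2=0+1=1
CMP R2, 6  (cmp 1,6)
JNZ L1: taken
SUB R3, 17 → R3=2-17=-15
LOAD R3, [R0] → R3=M[204]=13
AND R3, 6 → R3=13&6=4
ADD R0, 4 → R0=204+4=208
ADD R2, 1 → R2=1+1=2
CMP R2, 6  (cmp 2,6)
JNZ L1: taken
SUB R3, 17 → R3=4-17=-13
LOAD R3, [R0] → R3=M[208]=25
AND R3, 6 → R3=25&6=0
ADD R0, 4 → R0=208+4=212
ADD R2, 1 → R2=2+1=3
CMP R2, 6  (cmp 3,6)
JNZ L1: taken
SUB R3, 17 → R3=0-17=-17
LOAD R3, [R0] → R3=M[212]=-3
AND R3, 6 → R3=(-3)&6=4
ADD R0, 4 → R0=212+4=216
ADD R2, 1 → R2=3+1=4
CMP R2, 6  (cmp 4,6)
JNZ L1: taken
SUB R3, 17 → R3=4-17=-13
LOAD R3, [R0] → R3=M[216]=23
AND R3, 6 → R3=23&6=6
ADD R0, 4 → R0=216+4=220
ADD R2, 1 → R2=4+1=5
CMP R2, 6  (cmp 5,6)
JNZ L1: taken
SUB R3, 17 → R3=6-17=-11
LOAD R3, [R0] → R3=M[220]=15
AND R3, 6 → R3=15&6=6
ADD R0, 4 → R0=220+4=224
ADD R2, 1 → R2=5+1=6
CMP R2, 6  (cmp 6,6)
JNZ L1: not taken
STORE R3, [212] → M[212]=6
halt.
Total executed instructions: 47.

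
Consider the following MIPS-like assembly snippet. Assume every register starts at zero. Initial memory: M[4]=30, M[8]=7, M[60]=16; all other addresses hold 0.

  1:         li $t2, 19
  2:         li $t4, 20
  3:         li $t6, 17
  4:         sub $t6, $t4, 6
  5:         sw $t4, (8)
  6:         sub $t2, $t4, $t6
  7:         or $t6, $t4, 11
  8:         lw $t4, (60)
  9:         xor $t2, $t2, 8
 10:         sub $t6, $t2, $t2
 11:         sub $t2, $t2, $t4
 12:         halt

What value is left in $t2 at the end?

li $t2, 19 → $t2=19
li $t4, 20 → $t4=20
li $t6, 17 → $t6=17
sub $t6, $t4, 6 → $t6=20-6=14
sw $t4, (8) → M[8]=20
sub $t2, $t4, $t6 → $t2=20-14=6
or $t6, $t4, 11 → $t6=20|11=31
lw $t4, (60) → $t4=M[60]=16
xor $t2, $t2, 8 → $t2=6^8=14
sub $t6, $t2, $t2 → $t6=14-14=0
sub $t2, $t2, $t4 → $t2=14-16=-2
halt.

-2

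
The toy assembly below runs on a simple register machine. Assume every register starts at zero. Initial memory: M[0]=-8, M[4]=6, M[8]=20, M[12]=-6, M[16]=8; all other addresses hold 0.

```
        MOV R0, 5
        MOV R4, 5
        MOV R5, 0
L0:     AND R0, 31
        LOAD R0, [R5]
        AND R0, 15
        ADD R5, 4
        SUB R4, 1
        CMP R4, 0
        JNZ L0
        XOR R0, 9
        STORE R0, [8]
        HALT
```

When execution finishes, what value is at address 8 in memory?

1

R0=5
R4=5
R5=0
R0=5&31=5
R0=M[0]=-8
R0=(-8)&15=8
R5=0+4=4
R4=5-1=4
CMP R4, 0  (cmp 4,0)
JNZ L0: taken
R0=8&31=8
R0=M[4]=6
R0=6&15=6
R5=4+4=8
R4=4-1=3
CMP R4, 0  (cmp 3,0)
JNZ L0: taken
R0=6&31=6
R0=M[8]=20
R0=20&15=4
R5=8+4=12
R4=3-1=2
CMP R4, 0  (cmp 2,0)
JNZ L0: taken
R0=4&31=4
R0=M[12]=-6
R0=(-6)&15=10
R5=12+4=16
R4=2-1=1
CMP R4, 0  (cmp 1,0)
JNZ L0: taken
R0=10&31=10
R0=M[16]=8
R0=8&15=8
R5=16+4=20
R4=1-1=0
CMP R4, 0  (cmp 0,0)
JNZ L0: not taken
R0=8^9=1
STORE R0, [8] → M[8]=1
halt.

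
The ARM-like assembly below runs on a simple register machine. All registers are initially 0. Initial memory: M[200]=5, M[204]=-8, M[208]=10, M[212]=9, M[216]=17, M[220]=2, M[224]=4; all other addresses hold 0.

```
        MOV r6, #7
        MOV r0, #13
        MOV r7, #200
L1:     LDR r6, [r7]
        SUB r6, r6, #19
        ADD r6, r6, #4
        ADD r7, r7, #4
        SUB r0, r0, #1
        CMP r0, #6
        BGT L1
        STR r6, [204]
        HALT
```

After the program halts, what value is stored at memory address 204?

-11

r6=7
r0=13
r7=200
r6=M[200]=5
r6=5-19=-14
r6=(-14)+4=-10
r7=200+4=204
r0=13-1=12
CMP r0, #6  (cmp 12,6)
BGT L1: taken
r6=M[204]=-8
r6=(-8)-19=-27
r6=(-27)+4=-23
r7=204+4=208
r0=12-1=11
CMP r0, #6  (cmp 11,6)
BGT L1: taken
r6=M[208]=10
r6=10-19=-9
r6=(-9)+4=-5
r7=208+4=212
r0=11-1=10
CMP r0, #6  (cmp 10,6)
BGT L1: taken
r6=M[212]=9
r6=9-19=-10
r6=(-10)+4=-6
r7=212+4=216
r0=10-1=9
CMP r0, #6  (cmp 9,6)
BGT L1: taken
r6=M[216]=17
r6=17-19=-2
r6=(-2)+4=2
r7=216+4=220
r0=9-1=8
CMP r0, #6  (cmp 8,6)
BGT L1: taken
r6=M[220]=2
r6=2-19=-17
r6=(-17)+4=-13
r7=220+4=224
r0=8-1=7
CMP r0, #6  (cmp 7,6)
BGT L1: taken
r6=M[224]=4
r6=4-19=-15
r6=(-15)+4=-11
r7=224+4=228
r0=7-1=6
CMP r0, #6  (cmp 6,6)
BGT L1: not taken
STR r6, [204] → M[204]=-11
halt.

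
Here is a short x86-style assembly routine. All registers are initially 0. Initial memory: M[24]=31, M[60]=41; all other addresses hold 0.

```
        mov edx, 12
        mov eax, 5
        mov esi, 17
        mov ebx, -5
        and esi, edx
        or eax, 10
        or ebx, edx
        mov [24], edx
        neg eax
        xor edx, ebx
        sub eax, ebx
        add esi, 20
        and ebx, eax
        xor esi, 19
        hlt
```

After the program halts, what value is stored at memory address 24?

mov edx, 12 → edx=12
mov eax, 5 → eax=5
mov esi, 17 → esi=17
mov ebx, -5 → ebx=-5
and esi, edx → esi=17&12=0
or eax, 10 → eax=5|10=15
or ebx, edx → ebx=(-5)|12=-1
mov [24], edx → M[24]=12
neg eax → eax=-(15)=-15
xor edx, ebx → edx=12^(-1)=-13
sub eax, ebx → eax=(-15)-(-1)=-14
add esi, 20 → esi=0+20=20
and ebx, eax → ebx=(-1)&(-14)=-14
xor esi, 19 → esi=20^19=7
halt.

12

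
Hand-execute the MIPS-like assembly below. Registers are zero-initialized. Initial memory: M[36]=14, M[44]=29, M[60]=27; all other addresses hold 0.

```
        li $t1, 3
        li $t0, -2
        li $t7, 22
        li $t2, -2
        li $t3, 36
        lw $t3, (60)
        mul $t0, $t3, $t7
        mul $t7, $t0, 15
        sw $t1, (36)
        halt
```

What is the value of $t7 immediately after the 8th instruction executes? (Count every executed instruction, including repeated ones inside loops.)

li $t1, 3 → $t1=3
li $t0, -2 → $t0=-2
li $t7, 22 → $t7=22
li $t2, -2 → $t2=-2
li $t3, 36 → $t3=36
lw $t3, (60) → $t3=M[60]=27
mul $t0, $t3, $t7 → $t0=27*22=594
mul $t7, $t0, 15 → $t7=594*15=8910
After step 8: $t7 = 8910.

8910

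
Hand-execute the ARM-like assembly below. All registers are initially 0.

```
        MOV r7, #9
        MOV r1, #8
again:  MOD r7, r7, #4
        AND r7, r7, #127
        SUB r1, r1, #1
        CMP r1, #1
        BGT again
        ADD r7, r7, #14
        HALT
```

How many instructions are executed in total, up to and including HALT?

39

MOV r7, #9 → r7=9
MOV r1, #8 → r1=8
MOD r7, r7, #4 → r7=9%4=1
AND r7, r7, #127 → r7=1&127=1
SUB r1, r1, #1 → r1=8-1=7
CMP r1, #1  (cmp 7,1)
BGT again: taken
MOD r7, r7, #4 → r7=1%4=1
AND r7, r7, #127 → r7=1&127=1
SUB r1, r1, #1 → r1=7-1=6
CMP r1, #1  (cmp 6,1)
BGT again: taken
MOD r7, r7, #4 → r7=1%4=1
AND r7, r7, #127 → r7=1&127=1
SUB r1, r1, #1 → r1=6-1=5
CMP r1, #1  (cmp 5,1)
BGT again: taken
MOD r7, r7, #4 → r7=1%4=1
AND r7, r7, #127 → r7=1&127=1
SUB r1, r1, #1 → r1=5-1=4
CMP r1, #1  (cmp 4,1)
BGT again: taken
MOD r7, r7, #4 → r7=1%4=1
AND r7, r7, #127 → r7=1&127=1
SUB r1, r1, #1 → r1=4-1=3
CMP r1, #1  (cmp 3,1)
BGT again: taken
MOD r7, r7, #4 → r7=1%4=1
AND r7, r7, #127 → r7=1&127=1
SUB r1, r1, #1 → r1=3-1=2
CMP r1, #1  (cmp 2,1)
BGT again: taken
MOD r7, r7, #4 → r7=1%4=1
AND r7, r7, #127 → r7=1&127=1
SUB r1, r1, #1 → r1=2-1=1
CMP r1, #1  (cmp 1,1)
BGT again: not taken
ADD r7, r7, #14 → r7=1+14=15
halt.
Total executed instructions: 39.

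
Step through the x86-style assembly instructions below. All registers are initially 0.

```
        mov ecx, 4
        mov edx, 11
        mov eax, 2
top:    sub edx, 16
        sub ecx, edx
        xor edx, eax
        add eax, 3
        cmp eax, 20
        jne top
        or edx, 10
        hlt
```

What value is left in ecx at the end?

after mov ecx, 4: ecx=4
after mov edx, 11: edx=11
after mov eax, 2: eax=2
after sub edx, 16: edx=11-16=-5
after sub ecx, edx: ecx=4-(-5)=9
after xor edx, eax: edx=(-5)^2=-7
after add eax, 3: eax=2+3=5
cmp eax, 20  (cmp 5,20)
jne top: taken
after sub edx, 16: edx=(-7)-16=-23
after sub ecx, edx: ecx=9-(-23)=32
after xor edx, eax: edx=(-23)^5=-20
after add eax, 3: eax=5+3=8
cmp eax, 20  (cmp 8,20)
jne top: taken
after sub edx, 16: edx=(-20)-16=-36
after sub ecx, edx: ecx=32-(-36)=68
after xor edx, eax: edx=(-36)^8=-44
after add eax, 3: eax=8+3=11
cmp eax, 20  (cmp 11,20)
jne top: taken
after sub edx, 16: edx=(-44)-16=-60
after sub ecx, edx: ecx=68-(-60)=128
after xor edx, eax: edx=(-60)^11=-49
after add eax, 3: eax=11+3=14
cmp eax, 20  (cmp 14,20)
jne top: taken
after sub edx, 16: edx=(-49)-16=-65
after sub ecx, edx: ecx=128-(-65)=193
after xor edx, eax: edx=(-65)^14=-79
after add eax, 3: eax=14+3=17
cmp eax, 20  (cmp 17,20)
jne top: taken
after sub edx, 16: edx=(-79)-16=-95
after sub ecx, edx: ecx=193-(-95)=288
after xor edx, eax: edx=(-95)^17=-80
after add eax, 3: eax=17+3=20
cmp eax, 20  (cmp 20,20)
jne top: not taken
after or edx, 10: edx=(-80)|10=-70
halt.

288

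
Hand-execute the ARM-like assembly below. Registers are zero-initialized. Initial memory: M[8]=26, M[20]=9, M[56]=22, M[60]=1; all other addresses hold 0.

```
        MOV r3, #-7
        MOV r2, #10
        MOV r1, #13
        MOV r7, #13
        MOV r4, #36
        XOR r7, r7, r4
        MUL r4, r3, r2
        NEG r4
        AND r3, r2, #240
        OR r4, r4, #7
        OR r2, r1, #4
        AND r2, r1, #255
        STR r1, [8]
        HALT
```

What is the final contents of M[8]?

r3=-7
r2=10
r1=13
r7=13
r4=36
r7=13^36=41
r4=(-7)*10=-70
r4=-(-70)=70
r3=10&240=0
r4=70|7=71
r2=13|4=13
r2=13&255=13
STR r1, [8] → M[8]=13
halt.

13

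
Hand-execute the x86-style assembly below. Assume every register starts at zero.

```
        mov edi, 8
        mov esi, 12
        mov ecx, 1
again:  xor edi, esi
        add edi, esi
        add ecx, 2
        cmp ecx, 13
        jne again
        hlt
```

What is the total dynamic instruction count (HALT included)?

after mov edi, 8: edi=8
after mov esi, 12: esi=12
after mov ecx, 1: ecx=1
after xor edi, esi: edi=8^12=4
after add edi, esi: edi=4+12=16
after add ecx, 2: ecx=1+2=3
cmp ecx, 13  (cmp 3,13)
jne again: taken
after xor edi, esi: edi=16^12=28
after add edi, esi: edi=28+12=40
after add ecx, 2: ecx=3+2=5
cmp ecx, 13  (cmp 5,13)
jne again: taken
after xor edi, esi: edi=40^12=36
after add edi, esi: edi=36+12=48
after add ecx, 2: ecx=5+2=7
cmp ecx, 13  (cmp 7,13)
jne again: taken
after xor edi, esi: edi=48^12=60
after add edi, esi: edi=60+12=72
after add ecx, 2: ecx=7+2=9
cmp ecx, 13  (cmp 9,13)
jne again: taken
after xor edi, esi: edi=72^12=68
after add edi, esi: edi=68+12=80
after add ecx, 2: ecx=9+2=11
cmp ecx, 13  (cmp 11,13)
jne again: taken
after xor edi, esi: edi=80^12=92
after add edi, esi: edi=92+12=104
after add ecx, 2: ecx=11+2=13
cmp ecx, 13  (cmp 13,13)
jne again: not taken
halt.
Total executed instructions: 34.

34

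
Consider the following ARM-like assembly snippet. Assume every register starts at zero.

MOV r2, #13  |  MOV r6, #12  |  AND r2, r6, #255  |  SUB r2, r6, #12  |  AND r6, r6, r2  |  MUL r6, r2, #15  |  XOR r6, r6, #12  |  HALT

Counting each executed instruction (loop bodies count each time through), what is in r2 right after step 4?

after MOV r2, #13: r2=13
after MOV r6, #12: r6=12
after AND r2, r6, #255: r2=12&255=12
after SUB r2, r6, #12: r2=12-12=0
After step 4: r2 = 0.

0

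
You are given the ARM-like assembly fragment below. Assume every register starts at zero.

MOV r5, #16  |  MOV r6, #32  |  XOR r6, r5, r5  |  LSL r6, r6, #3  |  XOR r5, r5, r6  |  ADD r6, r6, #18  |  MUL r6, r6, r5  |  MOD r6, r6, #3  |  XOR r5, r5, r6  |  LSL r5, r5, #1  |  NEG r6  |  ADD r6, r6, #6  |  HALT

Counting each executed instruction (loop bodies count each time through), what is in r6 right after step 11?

0

after MOV r5, #16: r5=16
after MOV r6, #32: r6=32
after XOR r6, r5, r5: r6=16^16=0
after LSL r6, r6, #3: r6=0<<3=0
after XOR r5, r5, r6: r5=16^0=16
after ADD r6, r6, #18: r6=0+18=18
after MUL r6, r6, r5: r6=18*16=288
after MOD r6, r6, #3: r6=288%3=0
after XOR r5, r5, r6: r5=16^0=16
after LSL r5, r5, #1: r5=16<<1=32
after NEG r6: r6=-(0)=0
After step 11: r6 = 0.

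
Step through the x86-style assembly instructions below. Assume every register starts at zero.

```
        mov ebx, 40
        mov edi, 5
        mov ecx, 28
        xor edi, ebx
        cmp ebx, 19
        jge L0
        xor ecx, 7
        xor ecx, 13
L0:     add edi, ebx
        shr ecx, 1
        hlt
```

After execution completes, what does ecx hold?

mov ebx, 40 → ebx=40
mov edi, 5 → edi=5
mov ecx, 28 → ecx=28
xor edi, ebx → edi=5^40=45
cmp ebx, 19  (cmp 40,19)
jge L0: taken
add edi, ebx → edi=45+40=85
shr ecx, 1 → ecx=28>>1=14
halt.

14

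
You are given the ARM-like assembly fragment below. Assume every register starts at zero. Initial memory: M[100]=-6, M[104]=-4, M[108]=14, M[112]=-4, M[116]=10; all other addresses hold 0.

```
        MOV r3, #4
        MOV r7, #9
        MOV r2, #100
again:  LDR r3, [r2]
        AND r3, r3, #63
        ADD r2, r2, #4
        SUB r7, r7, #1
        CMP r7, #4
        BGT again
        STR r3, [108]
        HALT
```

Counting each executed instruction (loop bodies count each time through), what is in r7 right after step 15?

MOV r3, #4 → r3=4
MOV r7, #9 → r7=9
MOV r2, #100 → r2=100
LDR r3, [r2] → r3=M[100]=-6
AND r3, r3, #63 → r3=(-6)&63=58
ADD r2, r2, #4 → r2=100+4=104
SUB r7, r7, #1 → r7=9-1=8
CMP r7, #4  (cmp 8,4)
BGT again: taken
LDR r3, [r2] → r3=M[104]=-4
AND r3, r3, #63 → r3=(-4)&63=60
ADD r2, r2, #4 → r2=104+4=108
SUB r7, r7, #1 → r7=8-1=7
CMP r7, #4  (cmp 7,4)
BGT again: taken
After step 15: r7 = 7.

7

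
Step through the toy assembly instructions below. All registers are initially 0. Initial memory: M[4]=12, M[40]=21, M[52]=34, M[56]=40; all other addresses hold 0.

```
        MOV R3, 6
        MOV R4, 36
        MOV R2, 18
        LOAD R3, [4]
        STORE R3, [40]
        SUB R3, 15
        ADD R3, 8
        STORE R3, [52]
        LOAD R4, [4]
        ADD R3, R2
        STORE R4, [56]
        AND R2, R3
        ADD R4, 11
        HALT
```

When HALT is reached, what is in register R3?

23

R3=6
R4=36
R2=18
R3=M[4]=12
STORE R3, [40] → M[40]=12
R3=12-15=-3
R3=(-3)+8=5
STORE R3, [52] → M[52]=5
R4=M[4]=12
R3=5+18=23
STORE R4, [56] → M[56]=12
R2=18&23=18
R4=12+11=23
halt.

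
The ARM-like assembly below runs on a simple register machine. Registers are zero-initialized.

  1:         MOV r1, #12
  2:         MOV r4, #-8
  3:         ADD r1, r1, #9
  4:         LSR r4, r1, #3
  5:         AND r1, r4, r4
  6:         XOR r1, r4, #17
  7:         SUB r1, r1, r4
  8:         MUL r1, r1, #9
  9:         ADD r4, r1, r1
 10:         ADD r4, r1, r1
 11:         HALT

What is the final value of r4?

after MOV r1, #12: r1=12
after MOV r4, #-8: r4=-8
after ADD r1, r1, #9: r1=12+9=21
after LSR r4, r1, #3: r4=21>>3=2
after AND r1, r4, r4: r1=2&2=2
after XOR r1, r4, #17: r1=2^17=19
after SUB r1, r1, r4: r1=19-2=17
after MUL r1, r1, #9: r1=17*9=153
after ADD r4, r1, r1: r4=153+153=306
after ADD r4, r1, r1: r4=153+153=306
halt.

306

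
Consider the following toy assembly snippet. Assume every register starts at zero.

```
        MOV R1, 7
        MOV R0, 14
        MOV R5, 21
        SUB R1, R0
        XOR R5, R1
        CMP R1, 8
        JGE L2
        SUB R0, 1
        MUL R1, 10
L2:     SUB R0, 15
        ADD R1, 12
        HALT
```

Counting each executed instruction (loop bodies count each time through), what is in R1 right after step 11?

after MOV R1, 7: R1=7
after MOV R0, 14: R0=14
after MOV R5, 21: R5=21
after SUB R1, R0: R1=7-14=-7
after XOR R5, R1: R5=21^(-7)=-20
CMP R1, 8  (cmp -7,8)
JGE L2: not taken
after SUB R0, 1: R0=14-1=13
after MUL R1, 10: R1=(-7)*10=-70
after SUB R0, 15: R0=13-15=-2
after ADD R1, 12: R1=(-70)+12=-58
After step 11: R1 = -58.

-58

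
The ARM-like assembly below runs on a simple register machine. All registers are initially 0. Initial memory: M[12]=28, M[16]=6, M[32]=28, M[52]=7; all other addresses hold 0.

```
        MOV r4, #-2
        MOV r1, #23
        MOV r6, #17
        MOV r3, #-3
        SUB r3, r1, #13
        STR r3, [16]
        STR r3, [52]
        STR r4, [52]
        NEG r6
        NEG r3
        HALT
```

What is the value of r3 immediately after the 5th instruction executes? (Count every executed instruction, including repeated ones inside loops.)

10

r4=-2
r1=23
r6=17
r3=-3
r3=23-13=10
After step 5: r3 = 10.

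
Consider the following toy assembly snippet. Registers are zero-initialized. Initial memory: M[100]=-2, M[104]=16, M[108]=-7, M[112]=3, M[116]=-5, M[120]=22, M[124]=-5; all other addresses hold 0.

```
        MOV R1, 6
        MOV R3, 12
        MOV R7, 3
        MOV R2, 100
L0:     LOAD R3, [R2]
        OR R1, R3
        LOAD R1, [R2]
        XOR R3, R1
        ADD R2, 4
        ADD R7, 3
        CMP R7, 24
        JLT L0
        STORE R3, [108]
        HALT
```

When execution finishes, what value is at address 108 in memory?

0

MOV R1, 6 → R1=6
MOV R3, 12 → R3=12
MOV R7, 3 → R7=3
MOV R2, 100 → R2=100
LOAD R3, [R2] → R3=M[100]=-2
OR R1, R3 → R1=6|(-2)=-2
LOAD R1, [R2] → R1=M[100]=-2
XOR R3, R1 → R3=(-2)^(-2)=0
ADD R2, 4 → R2=100+4=104
ADD R7, 3 → R7=3+3=6
CMP R7, 24  (cmp 6,24)
JLT L0: taken
LOAD R3, [R2] → R3=M[104]=16
OR R1, R3 → R1=(-2)|16=-2
LOAD R1, [R2] → R1=M[104]=16
XOR R3, R1 → R3=16^16=0
ADD R2, 4 → R2=104+4=108
ADD R7, 3 → R7=6+3=9
CMP R7, 24  (cmp 9,24)
JLT L0: taken
LOAD R3, [R2] → R3=M[108]=-7
OR R1, R3 → R1=16|(-7)=-7
LOAD R1, [R2] → R1=M[108]=-7
XOR R3, R1 → R3=(-7)^(-7)=0
ADD R2, 4 → R2=108+4=112
ADD R7, 3 → R7=9+3=12
CMP R7, 24  (cmp 12,24)
JLT L0: taken
LOAD R3, [R2] → R3=M[112]=3
OR R1, R3 → R1=(-7)|3=-5
LOAD R1, [R2] → R1=M[112]=3
XOR R3, R1 → R3=3^3=0
ADD R2, 4 → R2=112+4=116
ADD R7, 3 → R7=12+3=15
CMP R7, 24  (cmp 15,24)
JLT L0: taken
LOAD R3, [R2] → R3=M[116]=-5
OR R1, R3 → R1=3|(-5)=-5
LOAD R1, [R2] → R1=M[116]=-5
XOR R3, R1 → R3=(-5)^(-5)=0
ADD R2, 4 → R2=116+4=120
ADD R7, 3 → R7=15+3=18
CMP R7, 24  (cmp 18,24)
JLT L0: taken
LOAD R3, [R2] → R3=M[120]=22
OR R1, R3 → R1=(-5)|22=-1
LOAD R1, [R2] → R1=M[120]=22
XOR R3, R1 → R3=22^22=0
ADD R2, 4 → R2=120+4=124
ADD R7, 3 → R7=18+3=21
CMP R7, 24  (cmp 21,24)
JLT L0: taken
LOAD R3, [R2] → R3=M[124]=-5
OR R1, R3 → R1=22|(-5)=-1
LOAD R1, [R2] → R1=M[124]=-5
XOR R3, R1 → R3=(-5)^(-5)=0
ADD R2, 4 → R2=124+4=128
ADD R7, 3 → R7=21+3=24
CMP R7, 24  (cmp 24,24)
JLT L0: not taken
STORE R3, [108] → M[108]=0
halt.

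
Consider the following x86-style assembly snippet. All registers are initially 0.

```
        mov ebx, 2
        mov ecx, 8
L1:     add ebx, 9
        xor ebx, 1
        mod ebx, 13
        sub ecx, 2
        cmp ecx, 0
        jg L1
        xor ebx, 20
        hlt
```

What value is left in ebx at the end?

30

mov ebx, 2 → ebx=2
mov ecx, 8 → ecx=8
add ebx, 9 → ebx=2+9=11
xor ebx, 1 → ebx=11^1=10
mod ebx, 13 → ebx=10%13=10
sub ecx, 2 → ecx=8-2=6
cmp ecx, 0  (cmp 6,0)
jg L1: taken
add ebx, 9 → ebx=10+9=19
xor ebx, 1 → ebx=19^1=18
mod ebx, 13 → ebx=18%13=5
sub ecx, 2 → ecx=6-2=4
cmp ecx, 0  (cmp 4,0)
jg L1: taken
add ebx, 9 → ebx=5+9=14
xor ebx, 1 → ebx=14^1=15
mod ebx, 13 → ebx=15%13=2
sub ecx, 2 → ecx=4-2=2
cmp ecx, 0  (cmp 2,0)
jg L1: taken
add ebx, 9 → ebx=2+9=11
xor ebx, 1 → ebx=11^1=10
mod ebx, 13 → ebx=10%13=10
sub ecx, 2 → ecx=2-2=0
cmp ecx, 0  (cmp 0,0)
jg L1: not taken
xor ebx, 20 → ebx=10^20=30
halt.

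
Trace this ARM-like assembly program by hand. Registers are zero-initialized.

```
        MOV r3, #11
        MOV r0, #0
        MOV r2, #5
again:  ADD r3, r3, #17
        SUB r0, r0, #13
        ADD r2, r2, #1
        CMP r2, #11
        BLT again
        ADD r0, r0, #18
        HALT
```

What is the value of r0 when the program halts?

MOV r3, #11 → r3=11
MOV r0, #0 → r0=0
MOV r2, #5 → r2=5
ADD r3, r3, #17 → r3=11+17=28
SUB r0, r0, #13 → r0=0-13=-13
ADD r2, r2, #1 → r2=5+1=6
CMP r2, #11  (cmp 6,11)
BLT again: taken
ADD r3, r3, #17 → r3=28+17=45
SUB r0, r0, #13 → r0=(-13)-13=-26
ADD r2, r2, #1 → r2=6+1=7
CMP r2, #11  (cmp 7,11)
BLT again: taken
ADD r3, r3, #17 → r3=45+17=62
SUB r0, r0, #13 → r0=(-26)-13=-39
ADD r2, r2, #1 → r2=7+1=8
CMP r2, #11  (cmp 8,11)
BLT again: taken
ADD r3, r3, #17 → r3=62+17=79
SUB r0, r0, #13 → r0=(-39)-13=-52
ADD r2, r2, #1 → r2=8+1=9
CMP r2, #11  (cmp 9,11)
BLT again: taken
ADD r3, r3, #17 → r3=79+17=96
SUB r0, r0, #13 → r0=(-52)-13=-65
ADD r2, r2, #1 → r2=9+1=10
CMP r2, #11  (cmp 10,11)
BLT again: taken
ADD r3, r3, #17 → r3=96+17=113
SUB r0, r0, #13 → r0=(-65)-13=-78
ADD r2, r2, #1 → r2=10+1=11
CMP r2, #11  (cmp 11,11)
BLT again: not taken
ADD r0, r0, #18 → r0=(-78)+18=-60
halt.

-60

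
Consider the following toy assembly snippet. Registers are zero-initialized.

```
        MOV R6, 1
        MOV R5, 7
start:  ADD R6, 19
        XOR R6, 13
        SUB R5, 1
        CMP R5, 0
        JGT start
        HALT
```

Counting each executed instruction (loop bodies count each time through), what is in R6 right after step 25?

after MOV R6, 1: R6=1
after MOV R5, 7: R5=7
after ADD R6, 19: R6=1+19=20
after XOR R6, 13: R6=20^13=25
after SUB R5, 1: R5=7-1=6
CMP R5, 0  (cmp 6,0)
JGT start: taken
after ADD R6, 19: R6=25+19=44
after XOR R6, 13: R6=44^13=33
after SUB R5, 1: R5=6-1=5
CMP R5, 0  (cmp 5,0)
JGT start: taken
after ADD R6, 19: R6=33+19=52
after XOR R6, 13: R6=52^13=57
after SUB R5, 1: R5=5-1=4
CMP R5, 0  (cmp 4,0)
JGT start: taken
after ADD R6, 19: R6=57+19=76
after XOR R6, 13: R6=76^13=65
after SUB R5, 1: R5=4-1=3
CMP R5, 0  (cmp 3,0)
JGT start: taken
after ADD R6, 19: R6=65+19=84
after XOR R6, 13: R6=84^13=89
after SUB R5, 1: R5=3-1=2
After step 25: R6 = 89.

89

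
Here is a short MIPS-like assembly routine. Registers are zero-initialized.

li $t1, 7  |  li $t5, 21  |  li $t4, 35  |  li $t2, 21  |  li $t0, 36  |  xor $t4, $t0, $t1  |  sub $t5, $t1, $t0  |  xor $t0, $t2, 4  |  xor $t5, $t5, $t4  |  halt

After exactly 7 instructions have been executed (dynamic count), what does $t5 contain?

after li $t1, 7: $t1=7
after li $t5, 21: $t5=21
after li $t4, 35: $t4=35
after li $t2, 21: $t2=21
after li $t0, 36: $t0=36
after xor $t4, $t0, $t1: $t4=36^7=35
after sub $t5, $t1, $t0: $t5=7-36=-29
After step 7: $t5 = -29.

-29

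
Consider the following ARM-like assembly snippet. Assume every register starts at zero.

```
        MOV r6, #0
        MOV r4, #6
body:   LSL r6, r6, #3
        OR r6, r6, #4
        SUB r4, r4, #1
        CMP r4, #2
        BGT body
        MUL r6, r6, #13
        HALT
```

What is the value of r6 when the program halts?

r6=0
r4=6
r6=0<<3=0
r6=0|4=4
r4=6-1=5
CMP r4, #2  (cmp 5,2)
BGT body: taken
r6=4<<3=32
r6=32|4=36
r4=5-1=4
CMP r4, #2  (cmp 4,2)
BGT body: taken
r6=36<<3=288
r6=288|4=292
r4=4-1=3
CMP r4, #2  (cmp 3,2)
BGT body: taken
r6=292<<3=2336
r6=2336|4=2340
r4=3-1=2
CMP r4, #2  (cmp 2,2)
BGT body: not taken
r6=2340*13=30420
halt.

30420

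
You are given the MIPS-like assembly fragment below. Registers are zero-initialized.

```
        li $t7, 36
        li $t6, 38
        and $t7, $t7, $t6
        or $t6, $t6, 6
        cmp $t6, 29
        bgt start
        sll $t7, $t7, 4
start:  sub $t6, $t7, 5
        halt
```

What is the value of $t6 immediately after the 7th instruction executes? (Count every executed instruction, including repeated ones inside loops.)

31

after li $t7, 36: $t7=36
after li $t6, 38: $t6=38
after and $t7, $t7, $t6: $t7=36&38=36
after or $t6, $t6, 6: $t6=38|6=38
cmp $t6, 29  (cmp 38,29)
bgt start: taken
after sub $t6, $t7, 5: $t6=36-5=31
After step 7: $t6 = 31.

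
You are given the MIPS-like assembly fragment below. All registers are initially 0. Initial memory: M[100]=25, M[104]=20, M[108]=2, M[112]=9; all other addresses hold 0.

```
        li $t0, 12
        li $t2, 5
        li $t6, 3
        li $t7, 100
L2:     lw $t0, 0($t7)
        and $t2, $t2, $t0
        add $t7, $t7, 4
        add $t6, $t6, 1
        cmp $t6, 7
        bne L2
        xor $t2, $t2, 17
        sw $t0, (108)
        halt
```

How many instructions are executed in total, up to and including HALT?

$t0=12
$t2=5
$t6=3
$t7=100
$t0=M[100]=25
$t2=5&25=1
$t7=100+4=104
$t6=3+1=4
cmp $t6, 7  (cmp 4,7)
bne L2: taken
$t0=M[104]=20
$t2=1&20=0
$t7=104+4=108
$t6=4+1=5
cmp $t6, 7  (cmp 5,7)
bne L2: taken
$t0=M[108]=2
$t2=0&2=0
$t7=108+4=112
$t6=5+1=6
cmp $t6, 7  (cmp 6,7)
bne L2: taken
$t0=M[112]=9
$t2=0&9=0
$t7=112+4=116
$t6=6+1=7
cmp $t6, 7  (cmp 7,7)
bne L2: not taken
$t2=0^17=17
sw $t0, (108) → M[108]=9
halt.
Total executed instructions: 31.

31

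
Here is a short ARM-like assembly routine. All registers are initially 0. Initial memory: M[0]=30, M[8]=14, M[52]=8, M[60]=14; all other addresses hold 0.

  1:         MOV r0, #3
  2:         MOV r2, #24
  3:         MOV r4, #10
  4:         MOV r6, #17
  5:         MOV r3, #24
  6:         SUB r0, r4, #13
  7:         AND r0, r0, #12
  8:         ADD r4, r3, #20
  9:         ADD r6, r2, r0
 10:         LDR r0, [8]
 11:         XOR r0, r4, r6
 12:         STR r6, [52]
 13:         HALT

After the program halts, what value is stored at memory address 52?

after MOV r0, #3: r0=3
after MOV r2, #24: r2=24
after MOV r4, #10: r4=10
after MOV r6, #17: r6=17
after MOV r3, #24: r3=24
after SUB r0, r4, #13: r0=10-13=-3
after AND r0, r0, #12: r0=(-3)&12=12
after ADD r4, r3, #20: r4=24+20=44
after ADD r6, r2, r0: r6=24+12=36
after LDR r0, [8]: r0=M[8]=14
after XOR r0, r4, r6: r0=44^36=8
STR r6, [52] → M[52]=36
halt.

36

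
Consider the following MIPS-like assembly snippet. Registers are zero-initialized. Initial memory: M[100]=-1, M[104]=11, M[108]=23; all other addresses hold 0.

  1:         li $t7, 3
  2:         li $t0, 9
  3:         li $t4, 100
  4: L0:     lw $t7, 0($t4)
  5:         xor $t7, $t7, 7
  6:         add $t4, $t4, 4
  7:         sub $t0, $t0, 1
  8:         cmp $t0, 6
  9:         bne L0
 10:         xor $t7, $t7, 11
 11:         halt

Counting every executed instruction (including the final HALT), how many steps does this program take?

23

$t7=3
$t0=9
$t4=100
$t7=M[100]=-1
$t7=(-1)^7=-8
$t4=100+4=104
$t0=9-1=8
cmp $t0, 6  (cmp 8,6)
bne L0: taken
$t7=M[104]=11
$t7=11^7=12
$t4=104+4=108
$t0=8-1=7
cmp $t0, 6  (cmp 7,6)
bne L0: taken
$t7=M[108]=23
$t7=23^7=16
$t4=108+4=112
$t0=7-1=6
cmp $t0, 6  (cmp 6,6)
bne L0: not taken
$t7=16^11=27
halt.
Total executed instructions: 23.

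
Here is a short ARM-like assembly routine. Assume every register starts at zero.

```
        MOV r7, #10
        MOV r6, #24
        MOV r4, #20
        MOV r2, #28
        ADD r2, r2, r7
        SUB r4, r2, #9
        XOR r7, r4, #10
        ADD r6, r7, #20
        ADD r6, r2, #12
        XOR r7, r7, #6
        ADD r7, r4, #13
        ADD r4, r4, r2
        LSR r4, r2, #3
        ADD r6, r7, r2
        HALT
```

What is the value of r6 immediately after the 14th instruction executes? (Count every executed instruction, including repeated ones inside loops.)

MOV r7, #10 → r7=10
MOV r6, #24 → r6=24
MOV r4, #20 → r4=20
MOV r2, #28 → r2=28
ADD r2, r2, r7 → r2=28+10=38
SUB r4, r2, #9 → r4=38-9=29
XOR r7, r4, #10 → r7=29^10=23
ADD r6, r7, #20 → r6=23+20=43
ADD r6, r2, #12 → r6=38+12=50
XOR r7, r7, #6 → r7=23^6=17
ADD r7, r4, #13 → r7=29+13=42
ADD r4, r4, r2 → r4=29+38=67
LSR r4, r2, #3 → r4=38>>3=4
ADD r6, r7, r2 → r6=42+38=80
After step 14: r6 = 80.

80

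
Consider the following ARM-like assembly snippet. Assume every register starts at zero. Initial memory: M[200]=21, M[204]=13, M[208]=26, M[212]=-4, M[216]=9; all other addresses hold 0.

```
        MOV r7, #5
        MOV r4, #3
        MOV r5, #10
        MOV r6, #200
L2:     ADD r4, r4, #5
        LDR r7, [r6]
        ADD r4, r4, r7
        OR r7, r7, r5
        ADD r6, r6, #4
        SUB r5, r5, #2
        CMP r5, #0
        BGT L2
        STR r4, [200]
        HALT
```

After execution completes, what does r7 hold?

11

MOV r7, #5 → r7=5
MOV r4, #3 → r4=3
MOV r5, #10 → r5=10
MOV r6, #200 → r6=200
ADD r4, r4, #5 → r4=3+5=8
LDR r7, [r6] → r7=M[200]=21
ADD r4, r4, r7 → r4=8+21=29
OR r7, r7, r5 → r7=21|10=31
ADD r6, r6, #4 → r6=200+4=204
SUB r5, r5, #2 → r5=10-2=8
CMP r5, #0  (cmp 8,0)
BGT L2: taken
ADD r4, r4, #5 → r4=29+5=34
LDR r7, [r6] → r7=M[204]=13
ADD r4, r4, r7 → r4=34+13=47
OR r7, r7, r5 → r7=13|8=13
ADD r6, r6, #4 → r6=204+4=208
SUB r5, r5, #2 → r5=8-2=6
CMP r5, #0  (cmp 6,0)
BGT L2: taken
ADD r4, r4, #5 → r4=47+5=52
LDR r7, [r6] → r7=M[208]=26
ADD r4, r4, r7 → r4=52+26=78
OR r7, r7, r5 → r7=26|6=30
ADD r6, r6, #4 → r6=208+4=212
SUB r5, r5, #2 → r5=6-2=4
CMP r5, #0  (cmp 4,0)
BGT L2: taken
ADD r4, r4, #5 → r4=78+5=83
LDR r7, [r6] → r7=M[212]=-4
ADD r4, r4, r7 → r4=83+(-4)=79
OR r7, r7, r5 → r7=(-4)|4=-4
ADD r6, r6, #4 → r6=212+4=216
SUB r5, r5, #2 → r5=4-2=2
CMP r5, #0  (cmp 2,0)
BGT L2: taken
ADD r4, r4, #5 → r4=79+5=84
LDR r7, [r6] → r7=M[216]=9
ADD r4, r4, r7 → r4=84+9=93
OR r7, r7, r5 → r7=9|2=11
ADD r6, r6, #4 → r6=216+4=220
SUB r5, r5, #2 → r5=2-2=0
CMP r5, #0  (cmp 0,0)
BGT L2: not taken
STR r4, [200] → M[200]=93
halt.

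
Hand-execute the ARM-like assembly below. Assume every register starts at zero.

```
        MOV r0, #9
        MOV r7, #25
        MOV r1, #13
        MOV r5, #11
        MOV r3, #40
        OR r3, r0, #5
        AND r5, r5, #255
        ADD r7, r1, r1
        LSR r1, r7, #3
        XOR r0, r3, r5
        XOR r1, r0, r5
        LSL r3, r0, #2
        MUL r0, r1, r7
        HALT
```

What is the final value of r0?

r0=9
r7=25
r1=13
r5=11
r3=40
r3=9|5=13
r5=11&255=11
r7=13+13=26
r1=26>>3=3
r0=13^11=6
r1=6^11=13
r3=6<<2=24
r0=13*26=338
halt.

338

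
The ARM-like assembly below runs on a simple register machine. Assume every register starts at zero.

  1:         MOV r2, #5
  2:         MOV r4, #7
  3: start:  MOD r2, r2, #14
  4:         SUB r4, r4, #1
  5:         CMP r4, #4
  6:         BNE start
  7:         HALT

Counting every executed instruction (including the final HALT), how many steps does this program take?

15

r2=5
r4=7
r2=5%14=5
r4=7-1=6
CMP r4, #4  (cmp 6,4)
BNE start: taken
r2=5%14=5
r4=6-1=5
CMP r4, #4  (cmp 5,4)
BNE start: taken
r2=5%14=5
r4=5-1=4
CMP r4, #4  (cmp 4,4)
BNE start: not taken
halt.
Total executed instructions: 15.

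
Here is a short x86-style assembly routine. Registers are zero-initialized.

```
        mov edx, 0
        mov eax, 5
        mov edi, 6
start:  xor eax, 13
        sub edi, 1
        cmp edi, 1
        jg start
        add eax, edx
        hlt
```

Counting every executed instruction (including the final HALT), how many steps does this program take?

25

edx=0
eax=5
edi=6
eax=5^13=8
edi=6-1=5
cmp edi, 1  (cmp 5,1)
jg start: taken
eax=8^13=5
edi=5-1=4
cmp edi, 1  (cmp 4,1)
jg start: taken
eax=5^13=8
edi=4-1=3
cmp edi, 1  (cmp 3,1)
jg start: taken
eax=8^13=5
edi=3-1=2
cmp edi, 1  (cmp 2,1)
jg start: taken
eax=5^13=8
edi=2-1=1
cmp edi, 1  (cmp 1,1)
jg start: not taken
eax=8+0=8
halt.
Total executed instructions: 25.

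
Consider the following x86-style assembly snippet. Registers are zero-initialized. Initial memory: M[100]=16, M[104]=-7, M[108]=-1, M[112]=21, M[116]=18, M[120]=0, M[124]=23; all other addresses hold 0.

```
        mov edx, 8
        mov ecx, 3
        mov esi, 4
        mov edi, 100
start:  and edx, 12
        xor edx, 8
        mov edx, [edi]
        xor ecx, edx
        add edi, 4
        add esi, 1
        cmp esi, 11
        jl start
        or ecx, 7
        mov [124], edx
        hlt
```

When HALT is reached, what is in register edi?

mov edx, 8 → edx=8
mov ecx, 3 → ecx=3
mov esi, 4 → esi=4
mov edi, 100 → edi=100
and edx, 12 → edx=8&12=8
xor edx, 8 → edx=8^8=0
mov edx, [edi] → edx=M[100]=16
xor ecx, edx → ecx=3^16=19
add edi, 4 → edi=100+4=104
add esi, 1 → esi=4+1=5
cmp esi, 11  (cmp 5,11)
jl start: taken
and edx, 12 → edx=16&12=0
xor edx, 8 → edx=0^8=8
mov edx, [edi] → edx=M[104]=-7
xor ecx, edx → ecx=19^(-7)=-22
add edi, 4 → edi=104+4=108
add esi, 1 → esi=5+1=6
cmp esi, 11  (cmp 6,11)
jl start: taken
and edx, 12 → edx=(-7)&12=8
xor edx, 8 → edx=8^8=0
mov edx, [edi] → edx=M[108]=-1
xor ecx, edx → ecx=(-22)^(-1)=21
add edi, 4 → edi=108+4=112
add esi, 1 → esi=6+1=7
cmp esi, 11  (cmp 7,11)
jl start: taken
and edx, 12 → edx=(-1)&12=12
xor edx, 8 → edx=12^8=4
mov edx, [edi] → edx=M[112]=21
xor ecx, edx → ecx=21^21=0
add edi, 4 → edi=112+4=116
add esi, 1 → esi=7+1=8
cmp esi, 11  (cmp 8,11)
jl start: taken
and edx, 12 → edx=21&12=4
xor edx, 8 → edx=4^8=12
mov edx, [edi] → edx=M[116]=18
xor ecx, edx → ecx=0^18=18
add edi, 4 → edi=116+4=120
add esi, 1 → esi=8+1=9
cmp esi, 11  (cmp 9,11)
jl start: taken
and edx, 12 → edx=18&12=0
xor edx, 8 → edx=0^8=8
mov edx, [edi] → edx=M[120]=0
xor ecx, edx → ecx=18^0=18
add edi, 4 → edi=120+4=124
add esi, 1 → esi=9+1=10
cmp esi, 11  (cmp 10,11)
jl start: taken
and edx, 12 → edx=0&12=0
xor edx, 8 → edx=0^8=8
mov edx, [edi] → edx=M[124]=23
xor ecx, edx → ecx=18^23=5
add edi, 4 → edi=124+4=128
add esi, 1 → esi=10+1=11
cmp esi, 11  (cmp 11,11)
jl start: not taken
or ecx, 7 → ecx=5|7=7
mov [124], edx → M[124]=23
halt.

128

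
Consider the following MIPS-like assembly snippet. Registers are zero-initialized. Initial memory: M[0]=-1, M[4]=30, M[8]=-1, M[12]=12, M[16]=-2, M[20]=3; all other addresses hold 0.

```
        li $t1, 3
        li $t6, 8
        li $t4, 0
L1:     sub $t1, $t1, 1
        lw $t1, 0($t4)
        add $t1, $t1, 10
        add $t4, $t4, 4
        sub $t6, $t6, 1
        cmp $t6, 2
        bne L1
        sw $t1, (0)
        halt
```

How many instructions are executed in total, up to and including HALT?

47

$t1=3
$t6=8
$t4=0
$t1=3-1=2
$t1=M[0]=-1
$t1=(-1)+10=9
$t4=0+4=4
$t6=8-1=7
cmp $t6, 2  (cmp 7,2)
bne L1: taken
$t1=9-1=8
$t1=M[4]=30
$t1=30+10=40
$t4=4+4=8
$t6=7-1=6
cmp $t6, 2  (cmp 6,2)
bne L1: taken
$t1=40-1=39
$t1=M[8]=-1
$t1=(-1)+10=9
$t4=8+4=12
$t6=6-1=5
cmp $t6, 2  (cmp 5,2)
bne L1: taken
$t1=9-1=8
$t1=M[12]=12
$t1=12+10=22
$t4=12+4=16
$t6=5-1=4
cmp $t6, 2  (cmp 4,2)
bne L1: taken
$t1=22-1=21
$t1=M[16]=-2
$t1=(-2)+10=8
$t4=16+4=20
$t6=4-1=3
cmp $t6, 2  (cmp 3,2)
bne L1: taken
$t1=8-1=7
$t1=M[20]=3
$t1=3+10=13
$t4=20+4=24
$t6=3-1=2
cmp $t6, 2  (cmp 2,2)
bne L1: not taken
sw $t1, (0) → M[0]=13
halt.
Total executed instructions: 47.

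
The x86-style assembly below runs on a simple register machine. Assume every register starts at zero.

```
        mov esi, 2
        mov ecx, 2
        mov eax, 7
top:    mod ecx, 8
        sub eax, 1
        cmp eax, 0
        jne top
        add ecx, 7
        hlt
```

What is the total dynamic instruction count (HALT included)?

33

esi=2
ecx=2
eax=7
ecx=2%8=2
eax=7-1=6
cmp eax, 0  (cmp 6,0)
jne top: taken
ecx=2%8=2
eax=6-1=5
cmp eax, 0  (cmp 5,0)
jne top: taken
ecx=2%8=2
eax=5-1=4
cmp eax, 0  (cmp 4,0)
jne top: taken
ecx=2%8=2
eax=4-1=3
cmp eax, 0  (cmp 3,0)
jne top: taken
ecx=2%8=2
eax=3-1=2
cmp eax, 0  (cmp 2,0)
jne top: taken
ecx=2%8=2
eax=2-1=1
cmp eax, 0  (cmp 1,0)
jne top: taken
ecx=2%8=2
eax=1-1=0
cmp eax, 0  (cmp 0,0)
jne top: not taken
ecx=2+7=9
halt.
Total executed instructions: 33.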